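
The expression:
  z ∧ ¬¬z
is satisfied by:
  {z: True}


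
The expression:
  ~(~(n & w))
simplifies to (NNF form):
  n & w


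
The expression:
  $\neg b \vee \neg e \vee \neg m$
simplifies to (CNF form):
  $\neg b \vee \neg e \vee \neg m$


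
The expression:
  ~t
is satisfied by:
  {t: False}


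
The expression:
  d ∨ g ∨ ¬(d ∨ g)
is always true.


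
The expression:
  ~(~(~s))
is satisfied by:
  {s: False}


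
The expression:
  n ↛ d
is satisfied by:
  {n: True, d: False}


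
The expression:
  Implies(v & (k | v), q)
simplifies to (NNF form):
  q | ~v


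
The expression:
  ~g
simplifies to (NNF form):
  ~g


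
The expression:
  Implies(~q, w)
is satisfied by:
  {q: True, w: True}
  {q: True, w: False}
  {w: True, q: False}


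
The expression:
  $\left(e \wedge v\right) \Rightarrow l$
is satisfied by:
  {l: True, v: False, e: False}
  {v: False, e: False, l: False}
  {e: True, l: True, v: False}
  {e: True, v: False, l: False}
  {l: True, v: True, e: False}
  {v: True, l: False, e: False}
  {e: True, v: True, l: True}


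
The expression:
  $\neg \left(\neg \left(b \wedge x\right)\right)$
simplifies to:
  $b \wedge x$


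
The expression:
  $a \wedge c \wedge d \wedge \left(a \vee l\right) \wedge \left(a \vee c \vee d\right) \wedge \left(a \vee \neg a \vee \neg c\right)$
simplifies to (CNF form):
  $a \wedge c \wedge d$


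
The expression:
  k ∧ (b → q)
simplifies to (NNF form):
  k ∧ (q ∨ ¬b)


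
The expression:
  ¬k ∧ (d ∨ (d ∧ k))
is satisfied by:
  {d: True, k: False}


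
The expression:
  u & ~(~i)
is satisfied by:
  {i: True, u: True}


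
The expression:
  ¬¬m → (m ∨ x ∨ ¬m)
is always true.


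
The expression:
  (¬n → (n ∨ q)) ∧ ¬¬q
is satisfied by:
  {q: True}


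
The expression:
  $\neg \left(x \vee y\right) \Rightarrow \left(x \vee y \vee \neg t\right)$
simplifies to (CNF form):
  $x \vee y \vee \neg t$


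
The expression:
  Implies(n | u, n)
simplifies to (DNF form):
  n | ~u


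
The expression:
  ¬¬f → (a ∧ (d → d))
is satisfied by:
  {a: True, f: False}
  {f: False, a: False}
  {f: True, a: True}


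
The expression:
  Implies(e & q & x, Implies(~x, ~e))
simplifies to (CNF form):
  True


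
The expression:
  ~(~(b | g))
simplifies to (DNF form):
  b | g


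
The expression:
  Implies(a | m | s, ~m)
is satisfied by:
  {m: False}


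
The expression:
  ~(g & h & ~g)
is always true.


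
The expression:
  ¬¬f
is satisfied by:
  {f: True}


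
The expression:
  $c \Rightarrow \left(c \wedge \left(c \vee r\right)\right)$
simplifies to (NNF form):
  $\text{True}$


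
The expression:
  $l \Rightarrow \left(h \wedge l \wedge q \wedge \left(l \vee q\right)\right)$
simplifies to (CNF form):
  $\left(h \vee \neg l\right) \wedge \left(q \vee \neg l\right)$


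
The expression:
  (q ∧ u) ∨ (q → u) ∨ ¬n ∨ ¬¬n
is always true.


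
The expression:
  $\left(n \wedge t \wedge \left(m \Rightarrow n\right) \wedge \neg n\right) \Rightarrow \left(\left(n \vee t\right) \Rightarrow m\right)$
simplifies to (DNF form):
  $\text{True}$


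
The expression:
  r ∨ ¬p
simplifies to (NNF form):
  r ∨ ¬p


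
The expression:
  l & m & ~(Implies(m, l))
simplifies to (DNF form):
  False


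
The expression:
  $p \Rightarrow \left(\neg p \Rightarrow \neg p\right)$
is always true.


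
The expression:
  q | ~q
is always true.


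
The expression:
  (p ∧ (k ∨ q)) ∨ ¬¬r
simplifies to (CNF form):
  (p ∨ r) ∧ (k ∨ p ∨ r) ∧ (k ∨ q ∨ r) ∧ (p ∨ q ∨ r)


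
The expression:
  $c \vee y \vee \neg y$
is always true.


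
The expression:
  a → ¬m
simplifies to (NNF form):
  ¬a ∨ ¬m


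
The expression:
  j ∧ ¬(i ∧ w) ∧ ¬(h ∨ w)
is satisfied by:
  {j: True, w: False, h: False}


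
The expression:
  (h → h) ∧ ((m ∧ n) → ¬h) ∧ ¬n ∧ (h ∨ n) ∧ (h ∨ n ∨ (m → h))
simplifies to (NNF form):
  h ∧ ¬n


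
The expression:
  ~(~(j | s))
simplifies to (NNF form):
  j | s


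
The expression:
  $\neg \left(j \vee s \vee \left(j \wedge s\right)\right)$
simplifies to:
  $\neg j \wedge \neg s$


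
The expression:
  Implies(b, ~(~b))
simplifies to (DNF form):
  True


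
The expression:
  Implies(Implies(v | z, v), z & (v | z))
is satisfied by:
  {z: True}


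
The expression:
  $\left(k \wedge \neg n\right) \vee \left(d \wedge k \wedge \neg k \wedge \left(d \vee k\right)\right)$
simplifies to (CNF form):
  $k \wedge \neg n$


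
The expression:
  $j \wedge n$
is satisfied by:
  {j: True, n: True}


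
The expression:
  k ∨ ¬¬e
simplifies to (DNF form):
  e ∨ k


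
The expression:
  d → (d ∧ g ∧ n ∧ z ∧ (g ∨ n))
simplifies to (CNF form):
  (g ∨ ¬d) ∧ (n ∨ ¬d) ∧ (z ∨ ¬d)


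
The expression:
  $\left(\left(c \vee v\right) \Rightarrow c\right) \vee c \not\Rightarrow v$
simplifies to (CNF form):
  $c \vee \neg v$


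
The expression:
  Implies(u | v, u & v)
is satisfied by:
  {v: False, u: False}
  {u: True, v: True}


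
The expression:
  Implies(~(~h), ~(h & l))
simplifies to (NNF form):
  ~h | ~l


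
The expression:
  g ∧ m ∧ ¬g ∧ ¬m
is never true.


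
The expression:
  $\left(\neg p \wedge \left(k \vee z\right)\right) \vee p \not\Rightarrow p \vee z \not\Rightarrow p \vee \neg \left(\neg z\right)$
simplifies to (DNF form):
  $z \vee \left(k \wedge \neg p\right)$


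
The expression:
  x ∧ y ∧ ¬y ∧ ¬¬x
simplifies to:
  False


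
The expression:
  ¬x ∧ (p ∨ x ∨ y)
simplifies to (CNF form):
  ¬x ∧ (p ∨ y)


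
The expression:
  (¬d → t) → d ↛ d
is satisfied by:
  {d: False, t: False}


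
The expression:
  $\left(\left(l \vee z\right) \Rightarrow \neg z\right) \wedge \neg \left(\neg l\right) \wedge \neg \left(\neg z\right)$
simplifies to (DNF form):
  $\text{False}$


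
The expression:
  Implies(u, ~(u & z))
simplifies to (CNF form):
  ~u | ~z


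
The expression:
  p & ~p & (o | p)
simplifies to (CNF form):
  False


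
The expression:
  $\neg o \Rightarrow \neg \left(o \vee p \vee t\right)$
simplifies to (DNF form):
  $o \vee \left(\neg p \wedge \neg t\right)$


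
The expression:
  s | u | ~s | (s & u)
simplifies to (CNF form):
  True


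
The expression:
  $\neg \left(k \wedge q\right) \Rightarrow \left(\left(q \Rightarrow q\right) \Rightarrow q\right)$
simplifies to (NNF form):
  $q$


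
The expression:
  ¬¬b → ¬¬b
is always true.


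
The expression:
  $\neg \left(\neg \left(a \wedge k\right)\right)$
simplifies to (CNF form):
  $a \wedge k$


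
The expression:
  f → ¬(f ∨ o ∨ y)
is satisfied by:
  {f: False}


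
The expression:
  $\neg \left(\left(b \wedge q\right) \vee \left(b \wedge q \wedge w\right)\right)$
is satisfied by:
  {q: False, b: False}
  {b: True, q: False}
  {q: True, b: False}


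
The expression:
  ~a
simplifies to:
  ~a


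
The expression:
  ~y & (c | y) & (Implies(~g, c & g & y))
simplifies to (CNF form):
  c & g & ~y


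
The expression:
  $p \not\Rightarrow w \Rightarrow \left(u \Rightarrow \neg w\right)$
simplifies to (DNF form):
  $\text{True}$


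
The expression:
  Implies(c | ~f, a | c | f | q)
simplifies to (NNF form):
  a | c | f | q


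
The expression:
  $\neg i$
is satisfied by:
  {i: False}


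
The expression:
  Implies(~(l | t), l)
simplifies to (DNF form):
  l | t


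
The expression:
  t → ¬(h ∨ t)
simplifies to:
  ¬t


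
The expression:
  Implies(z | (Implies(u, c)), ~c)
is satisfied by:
  {c: False}


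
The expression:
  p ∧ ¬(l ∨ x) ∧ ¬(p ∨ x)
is never true.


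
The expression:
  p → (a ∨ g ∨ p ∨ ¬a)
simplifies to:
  True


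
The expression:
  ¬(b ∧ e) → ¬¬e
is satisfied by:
  {e: True}


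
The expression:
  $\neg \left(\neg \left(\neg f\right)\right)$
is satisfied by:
  {f: False}


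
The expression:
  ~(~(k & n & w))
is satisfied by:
  {w: True, n: True, k: True}


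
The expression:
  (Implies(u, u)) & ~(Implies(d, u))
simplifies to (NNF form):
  d & ~u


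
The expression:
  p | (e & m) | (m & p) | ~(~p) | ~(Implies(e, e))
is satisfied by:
  {e: True, p: True, m: True}
  {e: True, p: True, m: False}
  {p: True, m: True, e: False}
  {p: True, m: False, e: False}
  {e: True, m: True, p: False}


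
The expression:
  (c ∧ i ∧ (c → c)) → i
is always true.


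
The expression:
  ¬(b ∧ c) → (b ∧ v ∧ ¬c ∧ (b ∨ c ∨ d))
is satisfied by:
  {b: True, c: True, v: True}
  {b: True, c: True, v: False}
  {b: True, v: True, c: False}


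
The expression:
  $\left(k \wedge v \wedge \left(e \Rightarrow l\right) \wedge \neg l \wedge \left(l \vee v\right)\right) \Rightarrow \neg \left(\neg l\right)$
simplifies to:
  $e \vee l \vee \neg k \vee \neg v$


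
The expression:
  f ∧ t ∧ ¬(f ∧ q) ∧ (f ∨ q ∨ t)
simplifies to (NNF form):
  f ∧ t ∧ ¬q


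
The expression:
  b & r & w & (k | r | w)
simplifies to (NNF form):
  b & r & w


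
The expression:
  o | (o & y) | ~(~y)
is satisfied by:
  {y: True, o: True}
  {y: True, o: False}
  {o: True, y: False}


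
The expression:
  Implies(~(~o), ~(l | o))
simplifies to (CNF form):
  ~o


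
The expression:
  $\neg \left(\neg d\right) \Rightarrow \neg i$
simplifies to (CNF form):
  $\neg d \vee \neg i$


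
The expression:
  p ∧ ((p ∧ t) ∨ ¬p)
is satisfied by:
  {t: True, p: True}


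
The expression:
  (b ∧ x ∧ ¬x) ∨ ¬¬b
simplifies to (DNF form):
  b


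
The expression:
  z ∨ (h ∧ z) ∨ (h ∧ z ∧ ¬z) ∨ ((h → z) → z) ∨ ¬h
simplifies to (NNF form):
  True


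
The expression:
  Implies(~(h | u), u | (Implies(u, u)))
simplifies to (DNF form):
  True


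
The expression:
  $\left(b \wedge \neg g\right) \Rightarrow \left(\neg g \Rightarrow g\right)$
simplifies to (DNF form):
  $g \vee \neg b$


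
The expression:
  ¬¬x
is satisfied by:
  {x: True}


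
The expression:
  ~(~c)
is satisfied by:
  {c: True}


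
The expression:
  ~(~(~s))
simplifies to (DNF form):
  ~s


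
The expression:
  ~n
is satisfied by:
  {n: False}


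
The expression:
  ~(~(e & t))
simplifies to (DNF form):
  e & t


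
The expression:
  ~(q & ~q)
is always true.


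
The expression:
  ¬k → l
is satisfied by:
  {k: True, l: True}
  {k: True, l: False}
  {l: True, k: False}


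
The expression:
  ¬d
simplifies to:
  ¬d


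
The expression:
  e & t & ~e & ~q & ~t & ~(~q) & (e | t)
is never true.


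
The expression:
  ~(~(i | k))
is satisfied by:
  {i: True, k: True}
  {i: True, k: False}
  {k: True, i: False}


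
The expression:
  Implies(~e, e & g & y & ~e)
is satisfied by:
  {e: True}


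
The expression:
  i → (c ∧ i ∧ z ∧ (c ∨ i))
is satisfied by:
  {c: True, z: True, i: False}
  {c: True, z: False, i: False}
  {z: True, c: False, i: False}
  {c: False, z: False, i: False}
  {i: True, c: True, z: True}


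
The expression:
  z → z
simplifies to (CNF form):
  True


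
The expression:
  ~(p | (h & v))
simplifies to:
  ~p & (~h | ~v)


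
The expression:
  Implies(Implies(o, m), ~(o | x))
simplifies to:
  (o & ~m) | (~o & ~x)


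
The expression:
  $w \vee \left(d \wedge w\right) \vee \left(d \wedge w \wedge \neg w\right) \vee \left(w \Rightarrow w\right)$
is always true.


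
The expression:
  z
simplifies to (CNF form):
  z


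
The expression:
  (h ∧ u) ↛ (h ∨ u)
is never true.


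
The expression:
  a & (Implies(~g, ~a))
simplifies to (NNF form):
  a & g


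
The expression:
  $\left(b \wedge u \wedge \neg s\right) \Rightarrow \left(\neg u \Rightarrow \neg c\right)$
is always true.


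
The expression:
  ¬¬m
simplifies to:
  m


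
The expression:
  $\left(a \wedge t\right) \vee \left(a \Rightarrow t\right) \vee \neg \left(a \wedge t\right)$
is always true.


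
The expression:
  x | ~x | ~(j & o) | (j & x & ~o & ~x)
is always true.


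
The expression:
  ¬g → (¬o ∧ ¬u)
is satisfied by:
  {g: True, o: False, u: False}
  {g: True, u: True, o: False}
  {g: True, o: True, u: False}
  {g: True, u: True, o: True}
  {u: False, o: False, g: False}


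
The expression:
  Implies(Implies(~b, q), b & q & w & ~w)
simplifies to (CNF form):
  ~b & ~q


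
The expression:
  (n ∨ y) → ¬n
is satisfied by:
  {n: False}


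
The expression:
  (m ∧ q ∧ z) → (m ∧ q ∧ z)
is always true.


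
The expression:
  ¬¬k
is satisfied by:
  {k: True}


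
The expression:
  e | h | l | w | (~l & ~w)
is always true.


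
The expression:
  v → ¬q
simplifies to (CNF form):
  ¬q ∨ ¬v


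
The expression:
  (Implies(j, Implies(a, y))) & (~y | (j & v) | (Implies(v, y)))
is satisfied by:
  {y: True, a: False, j: False}
  {a: False, j: False, y: False}
  {j: True, y: True, a: False}
  {j: True, a: False, y: False}
  {y: True, a: True, j: False}
  {a: True, y: False, j: False}
  {j: True, a: True, y: True}


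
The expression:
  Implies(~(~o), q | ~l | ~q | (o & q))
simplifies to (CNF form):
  True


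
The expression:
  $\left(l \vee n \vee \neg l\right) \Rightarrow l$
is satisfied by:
  {l: True}


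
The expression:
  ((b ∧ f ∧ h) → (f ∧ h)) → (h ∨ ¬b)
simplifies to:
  h ∨ ¬b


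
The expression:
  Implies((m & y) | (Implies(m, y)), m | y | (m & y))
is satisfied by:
  {y: True, m: True}
  {y: True, m: False}
  {m: True, y: False}


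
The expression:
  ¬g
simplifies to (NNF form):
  ¬g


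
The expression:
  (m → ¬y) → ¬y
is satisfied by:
  {m: True, y: False}
  {y: False, m: False}
  {y: True, m: True}


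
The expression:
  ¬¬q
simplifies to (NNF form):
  q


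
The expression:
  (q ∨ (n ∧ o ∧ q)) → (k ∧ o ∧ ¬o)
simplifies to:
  ¬q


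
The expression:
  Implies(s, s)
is always true.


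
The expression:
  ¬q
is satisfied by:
  {q: False}


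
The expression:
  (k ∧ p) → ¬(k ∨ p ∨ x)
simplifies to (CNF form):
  ¬k ∨ ¬p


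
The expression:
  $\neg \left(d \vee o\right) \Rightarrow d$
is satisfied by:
  {d: True, o: True}
  {d: True, o: False}
  {o: True, d: False}


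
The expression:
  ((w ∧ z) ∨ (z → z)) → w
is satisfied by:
  {w: True}


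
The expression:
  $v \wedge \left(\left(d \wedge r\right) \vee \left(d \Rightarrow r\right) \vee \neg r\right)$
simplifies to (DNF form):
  $v$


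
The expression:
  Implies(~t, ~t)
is always true.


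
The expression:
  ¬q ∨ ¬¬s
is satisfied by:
  {s: True, q: False}
  {q: False, s: False}
  {q: True, s: True}


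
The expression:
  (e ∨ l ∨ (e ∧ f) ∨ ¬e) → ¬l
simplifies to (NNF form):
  ¬l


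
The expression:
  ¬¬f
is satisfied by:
  {f: True}


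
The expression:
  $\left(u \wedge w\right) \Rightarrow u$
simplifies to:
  $\text{True}$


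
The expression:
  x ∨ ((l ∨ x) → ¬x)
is always true.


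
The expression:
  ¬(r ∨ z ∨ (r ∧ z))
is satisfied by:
  {r: False, z: False}


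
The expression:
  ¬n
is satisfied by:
  {n: False}


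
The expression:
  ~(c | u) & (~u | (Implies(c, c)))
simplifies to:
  ~c & ~u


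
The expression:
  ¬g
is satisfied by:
  {g: False}


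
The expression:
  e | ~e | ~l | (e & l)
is always true.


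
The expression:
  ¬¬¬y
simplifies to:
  ¬y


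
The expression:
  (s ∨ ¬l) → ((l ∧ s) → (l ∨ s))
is always true.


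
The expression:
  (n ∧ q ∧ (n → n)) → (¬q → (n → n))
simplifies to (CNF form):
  True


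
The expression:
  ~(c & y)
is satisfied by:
  {c: False, y: False}
  {y: True, c: False}
  {c: True, y: False}


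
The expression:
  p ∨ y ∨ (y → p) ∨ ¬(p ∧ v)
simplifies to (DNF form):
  True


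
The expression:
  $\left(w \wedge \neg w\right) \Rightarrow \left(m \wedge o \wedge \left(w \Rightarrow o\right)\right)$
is always true.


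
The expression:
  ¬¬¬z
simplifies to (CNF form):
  ¬z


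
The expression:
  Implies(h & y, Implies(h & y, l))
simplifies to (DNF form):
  l | ~h | ~y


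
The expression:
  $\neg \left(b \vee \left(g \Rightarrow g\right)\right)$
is never true.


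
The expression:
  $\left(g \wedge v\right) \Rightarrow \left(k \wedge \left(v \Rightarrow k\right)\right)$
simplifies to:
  $k \vee \neg g \vee \neg v$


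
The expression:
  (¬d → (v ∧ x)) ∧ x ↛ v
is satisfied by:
  {d: True, x: True, v: False}


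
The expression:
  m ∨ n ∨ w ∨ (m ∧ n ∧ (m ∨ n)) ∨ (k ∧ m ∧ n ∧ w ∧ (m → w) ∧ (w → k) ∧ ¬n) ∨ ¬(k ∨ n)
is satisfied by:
  {w: True, n: True, m: True, k: False}
  {w: True, n: True, k: False, m: False}
  {w: True, m: True, k: False, n: False}
  {w: True, k: False, m: False, n: False}
  {n: True, m: True, k: False, w: False}
  {n: True, k: False, m: False, w: False}
  {m: True, n: False, k: False, w: False}
  {n: False, k: False, m: False, w: False}
  {n: True, w: True, k: True, m: True}
  {n: True, w: True, k: True, m: False}
  {w: True, k: True, m: True, n: False}
  {w: True, k: True, n: False, m: False}
  {m: True, k: True, n: True, w: False}
  {k: True, n: True, w: False, m: False}
  {k: True, m: True, w: False, n: False}


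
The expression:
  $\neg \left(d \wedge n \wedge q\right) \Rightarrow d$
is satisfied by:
  {d: True}


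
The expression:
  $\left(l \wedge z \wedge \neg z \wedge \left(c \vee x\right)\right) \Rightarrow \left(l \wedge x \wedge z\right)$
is always true.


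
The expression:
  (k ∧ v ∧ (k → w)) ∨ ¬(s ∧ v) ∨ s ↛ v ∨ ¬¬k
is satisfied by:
  {k: True, s: False, v: False}
  {s: False, v: False, k: False}
  {k: True, v: True, s: False}
  {v: True, s: False, k: False}
  {k: True, s: True, v: False}
  {s: True, k: False, v: False}
  {k: True, v: True, s: True}


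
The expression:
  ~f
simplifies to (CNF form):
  ~f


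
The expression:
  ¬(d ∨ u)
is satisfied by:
  {u: False, d: False}


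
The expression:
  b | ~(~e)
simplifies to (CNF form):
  b | e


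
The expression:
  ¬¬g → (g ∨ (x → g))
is always true.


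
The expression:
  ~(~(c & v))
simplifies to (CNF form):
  c & v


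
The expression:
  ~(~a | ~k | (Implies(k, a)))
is never true.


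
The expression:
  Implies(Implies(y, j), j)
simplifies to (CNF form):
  j | y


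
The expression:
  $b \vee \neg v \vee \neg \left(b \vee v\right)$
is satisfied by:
  {b: True, v: False}
  {v: False, b: False}
  {v: True, b: True}


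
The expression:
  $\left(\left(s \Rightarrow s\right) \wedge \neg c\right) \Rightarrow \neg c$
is always true.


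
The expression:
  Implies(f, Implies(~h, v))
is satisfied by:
  {v: True, h: True, f: False}
  {v: True, h: False, f: False}
  {h: True, v: False, f: False}
  {v: False, h: False, f: False}
  {f: True, v: True, h: True}
  {f: True, v: True, h: False}
  {f: True, h: True, v: False}


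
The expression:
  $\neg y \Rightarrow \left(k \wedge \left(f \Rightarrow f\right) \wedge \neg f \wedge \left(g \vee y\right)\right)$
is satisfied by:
  {y: True, k: True, g: True, f: False}
  {y: True, k: True, g: False, f: False}
  {y: True, g: True, f: False, k: False}
  {y: True, g: False, f: False, k: False}
  {y: True, k: True, f: True, g: True}
  {y: True, k: True, f: True, g: False}
  {y: True, f: True, g: True, k: False}
  {y: True, f: True, g: False, k: False}
  {k: True, f: False, g: True, y: False}


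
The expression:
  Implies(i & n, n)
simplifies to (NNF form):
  True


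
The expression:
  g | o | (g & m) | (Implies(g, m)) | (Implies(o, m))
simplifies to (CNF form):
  True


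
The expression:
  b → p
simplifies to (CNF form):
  p ∨ ¬b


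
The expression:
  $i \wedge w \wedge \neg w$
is never true.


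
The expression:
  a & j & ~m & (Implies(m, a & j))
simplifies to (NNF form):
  a & j & ~m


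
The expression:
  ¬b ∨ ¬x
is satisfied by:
  {x: False, b: False}
  {b: True, x: False}
  {x: True, b: False}


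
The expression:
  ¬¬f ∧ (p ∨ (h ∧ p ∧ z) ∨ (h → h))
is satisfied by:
  {f: True}


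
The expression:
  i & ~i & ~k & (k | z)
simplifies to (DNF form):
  False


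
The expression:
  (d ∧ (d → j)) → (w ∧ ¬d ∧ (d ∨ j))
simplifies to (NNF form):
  ¬d ∨ ¬j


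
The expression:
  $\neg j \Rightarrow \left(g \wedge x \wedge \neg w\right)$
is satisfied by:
  {g: True, j: True, x: True, w: False}
  {g: True, j: True, w: False, x: False}
  {j: True, x: True, w: False, g: False}
  {j: True, w: False, x: False, g: False}
  {j: True, g: True, w: True, x: True}
  {j: True, g: True, w: True, x: False}
  {j: True, w: True, x: True, g: False}
  {j: True, w: True, x: False, g: False}
  {g: True, x: True, w: False, j: False}


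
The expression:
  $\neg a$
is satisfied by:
  {a: False}


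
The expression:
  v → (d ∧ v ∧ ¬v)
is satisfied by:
  {v: False}


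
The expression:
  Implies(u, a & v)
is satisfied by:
  {v: True, a: True, u: False}
  {v: True, a: False, u: False}
  {a: True, v: False, u: False}
  {v: False, a: False, u: False}
  {v: True, u: True, a: True}


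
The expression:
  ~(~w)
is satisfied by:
  {w: True}


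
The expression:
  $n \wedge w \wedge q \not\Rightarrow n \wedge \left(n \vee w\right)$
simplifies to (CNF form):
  $\text{False}$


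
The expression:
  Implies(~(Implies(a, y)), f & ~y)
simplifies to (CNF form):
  f | y | ~a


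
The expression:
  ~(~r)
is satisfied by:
  {r: True}


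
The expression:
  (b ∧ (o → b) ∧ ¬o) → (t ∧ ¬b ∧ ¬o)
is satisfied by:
  {o: True, b: False}
  {b: False, o: False}
  {b: True, o: True}


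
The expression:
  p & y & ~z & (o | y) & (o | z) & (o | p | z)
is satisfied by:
  {p: True, o: True, y: True, z: False}


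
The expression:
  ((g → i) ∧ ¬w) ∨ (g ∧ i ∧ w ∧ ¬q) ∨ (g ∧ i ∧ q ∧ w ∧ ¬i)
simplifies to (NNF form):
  (g ∨ ¬w) ∧ (i ∨ ¬g) ∧ (¬q ∨ ¬w)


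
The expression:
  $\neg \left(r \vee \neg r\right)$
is never true.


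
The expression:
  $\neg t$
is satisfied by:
  {t: False}


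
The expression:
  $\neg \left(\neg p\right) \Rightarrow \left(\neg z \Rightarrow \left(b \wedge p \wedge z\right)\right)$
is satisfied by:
  {z: True, p: False}
  {p: False, z: False}
  {p: True, z: True}


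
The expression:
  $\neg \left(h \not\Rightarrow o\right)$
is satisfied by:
  {o: True, h: False}
  {h: False, o: False}
  {h: True, o: True}


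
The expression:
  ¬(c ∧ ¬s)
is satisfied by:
  {s: True, c: False}
  {c: False, s: False}
  {c: True, s: True}


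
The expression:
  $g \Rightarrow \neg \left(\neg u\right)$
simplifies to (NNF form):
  $u \vee \neg g$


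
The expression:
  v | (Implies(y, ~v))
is always true.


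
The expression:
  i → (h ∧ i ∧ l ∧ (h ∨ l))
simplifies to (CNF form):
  (h ∨ ¬i) ∧ (l ∨ ¬i)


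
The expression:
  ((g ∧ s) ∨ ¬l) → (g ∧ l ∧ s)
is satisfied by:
  {l: True}


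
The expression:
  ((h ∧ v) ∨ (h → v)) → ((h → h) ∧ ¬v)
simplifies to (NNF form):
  ¬v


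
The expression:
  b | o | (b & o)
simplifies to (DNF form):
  b | o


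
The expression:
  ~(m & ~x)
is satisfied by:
  {x: True, m: False}
  {m: False, x: False}
  {m: True, x: True}


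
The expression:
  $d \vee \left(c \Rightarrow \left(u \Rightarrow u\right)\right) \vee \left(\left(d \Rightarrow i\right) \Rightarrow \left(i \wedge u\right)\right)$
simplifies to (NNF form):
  $\text{True}$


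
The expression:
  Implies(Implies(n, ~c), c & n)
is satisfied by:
  {c: True, n: True}


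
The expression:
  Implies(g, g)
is always true.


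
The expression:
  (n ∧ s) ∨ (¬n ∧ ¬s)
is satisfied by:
  {s: False, n: False}
  {n: True, s: True}


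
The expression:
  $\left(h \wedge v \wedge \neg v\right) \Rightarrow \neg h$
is always true.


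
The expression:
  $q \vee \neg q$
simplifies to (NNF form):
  $\text{True}$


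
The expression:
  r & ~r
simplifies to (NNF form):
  False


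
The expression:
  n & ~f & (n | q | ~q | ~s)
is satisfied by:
  {n: True, f: False}


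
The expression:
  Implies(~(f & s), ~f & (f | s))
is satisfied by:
  {s: True}


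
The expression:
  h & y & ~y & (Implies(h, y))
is never true.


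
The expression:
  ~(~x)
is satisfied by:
  {x: True}


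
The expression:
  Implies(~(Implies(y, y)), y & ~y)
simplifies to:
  True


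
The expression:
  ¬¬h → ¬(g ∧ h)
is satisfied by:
  {h: False, g: False}
  {g: True, h: False}
  {h: True, g: False}


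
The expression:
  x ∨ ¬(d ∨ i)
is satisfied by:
  {x: True, i: False, d: False}
  {x: True, d: True, i: False}
  {x: True, i: True, d: False}
  {x: True, d: True, i: True}
  {d: False, i: False, x: False}


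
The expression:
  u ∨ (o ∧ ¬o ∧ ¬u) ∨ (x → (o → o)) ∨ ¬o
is always true.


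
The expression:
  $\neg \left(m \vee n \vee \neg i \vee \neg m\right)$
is never true.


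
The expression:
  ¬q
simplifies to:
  ¬q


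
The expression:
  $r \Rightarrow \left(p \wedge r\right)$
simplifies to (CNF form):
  $p \vee \neg r$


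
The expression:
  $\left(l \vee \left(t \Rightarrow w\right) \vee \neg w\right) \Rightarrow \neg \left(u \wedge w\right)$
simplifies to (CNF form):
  $\neg u \vee \neg w$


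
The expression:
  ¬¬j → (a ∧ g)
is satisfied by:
  {g: True, a: True, j: False}
  {g: True, a: False, j: False}
  {a: True, g: False, j: False}
  {g: False, a: False, j: False}
  {j: True, g: True, a: True}


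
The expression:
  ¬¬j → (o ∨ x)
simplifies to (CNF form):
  o ∨ x ∨ ¬j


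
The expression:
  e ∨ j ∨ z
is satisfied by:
  {z: True, e: True, j: True}
  {z: True, e: True, j: False}
  {z: True, j: True, e: False}
  {z: True, j: False, e: False}
  {e: True, j: True, z: False}
  {e: True, j: False, z: False}
  {j: True, e: False, z: False}


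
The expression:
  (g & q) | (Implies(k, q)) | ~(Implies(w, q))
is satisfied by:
  {w: True, q: True, k: False}
  {w: True, k: False, q: False}
  {q: True, k: False, w: False}
  {q: False, k: False, w: False}
  {w: True, q: True, k: True}
  {w: True, k: True, q: False}
  {q: True, k: True, w: False}


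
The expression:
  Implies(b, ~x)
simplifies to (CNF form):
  ~b | ~x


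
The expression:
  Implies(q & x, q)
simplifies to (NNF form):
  True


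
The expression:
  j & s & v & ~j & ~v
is never true.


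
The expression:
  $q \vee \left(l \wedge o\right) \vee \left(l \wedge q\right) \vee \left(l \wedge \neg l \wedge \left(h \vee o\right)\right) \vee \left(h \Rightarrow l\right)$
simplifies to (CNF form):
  $l \vee q \vee \neg h$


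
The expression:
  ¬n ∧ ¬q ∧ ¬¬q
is never true.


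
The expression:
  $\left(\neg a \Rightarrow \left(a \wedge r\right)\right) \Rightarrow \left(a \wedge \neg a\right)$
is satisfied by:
  {a: False}


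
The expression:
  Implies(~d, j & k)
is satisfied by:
  {d: True, j: True, k: True}
  {d: True, j: True, k: False}
  {d: True, k: True, j: False}
  {d: True, k: False, j: False}
  {j: True, k: True, d: False}


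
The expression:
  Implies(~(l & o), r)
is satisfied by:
  {r: True, l: True, o: True}
  {r: True, l: True, o: False}
  {r: True, o: True, l: False}
  {r: True, o: False, l: False}
  {l: True, o: True, r: False}


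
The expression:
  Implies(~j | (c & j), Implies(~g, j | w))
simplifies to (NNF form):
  g | j | w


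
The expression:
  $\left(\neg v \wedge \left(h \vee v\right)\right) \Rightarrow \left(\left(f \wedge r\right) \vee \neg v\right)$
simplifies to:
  $\text{True}$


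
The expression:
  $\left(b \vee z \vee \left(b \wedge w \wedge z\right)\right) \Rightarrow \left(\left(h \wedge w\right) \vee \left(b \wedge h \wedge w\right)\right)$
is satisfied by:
  {w: True, h: True, z: False, b: False}
  {w: True, h: False, z: False, b: False}
  {h: True, w: False, z: False, b: False}
  {w: False, h: False, z: False, b: False}
  {b: True, w: True, h: True, z: False}
  {w: True, z: True, h: True, b: False}
  {b: True, w: True, z: True, h: True}


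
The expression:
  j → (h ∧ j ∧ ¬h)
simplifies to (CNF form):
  ¬j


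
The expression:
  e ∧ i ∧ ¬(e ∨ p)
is never true.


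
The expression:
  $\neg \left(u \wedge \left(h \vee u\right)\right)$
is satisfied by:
  {u: False}


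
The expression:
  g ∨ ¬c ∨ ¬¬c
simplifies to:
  True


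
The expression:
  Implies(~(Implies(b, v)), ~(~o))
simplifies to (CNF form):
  o | v | ~b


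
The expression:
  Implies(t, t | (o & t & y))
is always true.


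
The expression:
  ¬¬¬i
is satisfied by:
  {i: False}


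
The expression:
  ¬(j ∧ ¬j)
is always true.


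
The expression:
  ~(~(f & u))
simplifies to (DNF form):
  f & u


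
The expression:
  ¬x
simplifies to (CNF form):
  ¬x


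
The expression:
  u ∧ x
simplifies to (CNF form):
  u ∧ x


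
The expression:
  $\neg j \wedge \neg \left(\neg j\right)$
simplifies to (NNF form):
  $\text{False}$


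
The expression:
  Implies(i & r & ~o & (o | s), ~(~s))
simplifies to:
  True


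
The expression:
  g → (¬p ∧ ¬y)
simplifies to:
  (¬p ∧ ¬y) ∨ ¬g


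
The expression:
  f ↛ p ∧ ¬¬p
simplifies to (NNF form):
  False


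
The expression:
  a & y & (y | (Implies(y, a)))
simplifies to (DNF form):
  a & y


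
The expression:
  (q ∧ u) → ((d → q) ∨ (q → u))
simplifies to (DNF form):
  True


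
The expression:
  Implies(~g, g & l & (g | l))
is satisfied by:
  {g: True}


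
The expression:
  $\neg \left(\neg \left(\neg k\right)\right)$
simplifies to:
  $\neg k$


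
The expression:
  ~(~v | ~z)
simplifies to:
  v & z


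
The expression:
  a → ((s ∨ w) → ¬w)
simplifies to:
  ¬a ∨ ¬w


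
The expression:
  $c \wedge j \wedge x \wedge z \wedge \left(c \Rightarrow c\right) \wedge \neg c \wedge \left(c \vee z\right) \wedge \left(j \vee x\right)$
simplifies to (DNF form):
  $\text{False}$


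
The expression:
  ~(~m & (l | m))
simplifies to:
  m | ~l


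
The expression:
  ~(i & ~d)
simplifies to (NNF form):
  d | ~i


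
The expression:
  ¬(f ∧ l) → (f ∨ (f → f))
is always true.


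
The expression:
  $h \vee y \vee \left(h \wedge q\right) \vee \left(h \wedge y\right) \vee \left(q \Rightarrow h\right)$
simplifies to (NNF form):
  $h \vee y \vee \neg q$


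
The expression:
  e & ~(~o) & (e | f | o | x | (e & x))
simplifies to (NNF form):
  e & o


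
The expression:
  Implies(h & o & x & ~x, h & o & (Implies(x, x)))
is always true.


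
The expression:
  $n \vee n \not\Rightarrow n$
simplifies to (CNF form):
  $n$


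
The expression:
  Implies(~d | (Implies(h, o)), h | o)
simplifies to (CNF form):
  h | o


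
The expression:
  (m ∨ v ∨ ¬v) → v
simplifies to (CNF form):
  v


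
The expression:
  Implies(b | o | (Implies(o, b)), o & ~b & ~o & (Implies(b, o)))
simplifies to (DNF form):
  False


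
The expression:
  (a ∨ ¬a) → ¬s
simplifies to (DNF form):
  ¬s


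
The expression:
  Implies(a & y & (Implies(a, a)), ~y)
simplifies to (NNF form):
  ~a | ~y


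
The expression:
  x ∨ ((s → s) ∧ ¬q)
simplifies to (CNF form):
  x ∨ ¬q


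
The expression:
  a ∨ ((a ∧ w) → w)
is always true.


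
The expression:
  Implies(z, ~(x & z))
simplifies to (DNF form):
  ~x | ~z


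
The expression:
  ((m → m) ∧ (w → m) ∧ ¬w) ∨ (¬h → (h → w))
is always true.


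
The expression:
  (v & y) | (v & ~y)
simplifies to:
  v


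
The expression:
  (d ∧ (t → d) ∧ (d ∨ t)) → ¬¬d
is always true.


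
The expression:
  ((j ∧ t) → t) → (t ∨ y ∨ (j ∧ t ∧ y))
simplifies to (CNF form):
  t ∨ y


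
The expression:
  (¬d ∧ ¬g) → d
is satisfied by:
  {d: True, g: True}
  {d: True, g: False}
  {g: True, d: False}


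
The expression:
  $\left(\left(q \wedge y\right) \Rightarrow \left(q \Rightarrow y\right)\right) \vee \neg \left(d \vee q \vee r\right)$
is always true.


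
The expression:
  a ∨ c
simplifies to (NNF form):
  a ∨ c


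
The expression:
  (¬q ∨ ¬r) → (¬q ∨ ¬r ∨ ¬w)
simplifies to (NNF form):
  True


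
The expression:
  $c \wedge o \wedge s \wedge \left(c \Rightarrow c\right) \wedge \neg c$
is never true.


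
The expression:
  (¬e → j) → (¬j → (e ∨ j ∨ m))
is always true.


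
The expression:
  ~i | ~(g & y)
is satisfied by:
  {g: False, y: False, i: False}
  {i: True, g: False, y: False}
  {y: True, g: False, i: False}
  {i: True, y: True, g: False}
  {g: True, i: False, y: False}
  {i: True, g: True, y: False}
  {y: True, g: True, i: False}


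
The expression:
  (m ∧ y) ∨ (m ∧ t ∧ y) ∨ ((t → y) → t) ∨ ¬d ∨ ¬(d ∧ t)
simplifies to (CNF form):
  True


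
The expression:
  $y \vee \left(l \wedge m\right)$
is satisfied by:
  {y: True, l: True, m: True}
  {y: True, l: True, m: False}
  {y: True, m: True, l: False}
  {y: True, m: False, l: False}
  {l: True, m: True, y: False}


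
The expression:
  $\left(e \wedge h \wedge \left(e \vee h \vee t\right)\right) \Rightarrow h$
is always true.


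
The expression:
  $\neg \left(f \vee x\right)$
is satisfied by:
  {x: False, f: False}


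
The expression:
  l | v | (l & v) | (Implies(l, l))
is always true.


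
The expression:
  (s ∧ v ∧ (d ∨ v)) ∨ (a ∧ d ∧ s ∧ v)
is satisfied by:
  {s: True, v: True}


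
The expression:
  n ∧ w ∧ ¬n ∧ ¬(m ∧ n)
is never true.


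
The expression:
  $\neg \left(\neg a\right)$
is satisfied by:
  {a: True}


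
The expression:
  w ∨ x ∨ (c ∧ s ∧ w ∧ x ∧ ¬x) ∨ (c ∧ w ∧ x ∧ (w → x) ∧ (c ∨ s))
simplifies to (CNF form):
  w ∨ x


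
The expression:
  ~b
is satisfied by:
  {b: False}


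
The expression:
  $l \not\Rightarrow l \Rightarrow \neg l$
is always true.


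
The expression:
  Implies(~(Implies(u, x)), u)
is always true.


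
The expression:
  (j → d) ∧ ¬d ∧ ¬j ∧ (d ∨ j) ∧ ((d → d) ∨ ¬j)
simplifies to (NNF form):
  False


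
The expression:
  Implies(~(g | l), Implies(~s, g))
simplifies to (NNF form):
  g | l | s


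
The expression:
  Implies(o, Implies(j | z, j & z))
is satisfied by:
  {j: False, o: False, z: False}
  {z: True, j: False, o: False}
  {j: True, z: False, o: False}
  {z: True, j: True, o: False}
  {o: True, z: False, j: False}
  {z: True, o: True, j: True}


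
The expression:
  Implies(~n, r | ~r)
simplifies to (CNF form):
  True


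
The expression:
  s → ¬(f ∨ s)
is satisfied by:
  {s: False}


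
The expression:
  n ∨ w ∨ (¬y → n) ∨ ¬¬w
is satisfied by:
  {n: True, y: True, w: True}
  {n: True, y: True, w: False}
  {n: True, w: True, y: False}
  {n: True, w: False, y: False}
  {y: True, w: True, n: False}
  {y: True, w: False, n: False}
  {w: True, y: False, n: False}


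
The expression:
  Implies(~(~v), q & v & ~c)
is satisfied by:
  {q: True, v: False, c: False}
  {q: False, v: False, c: False}
  {c: True, q: True, v: False}
  {c: True, q: False, v: False}
  {v: True, q: True, c: False}


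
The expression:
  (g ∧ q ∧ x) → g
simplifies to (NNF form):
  True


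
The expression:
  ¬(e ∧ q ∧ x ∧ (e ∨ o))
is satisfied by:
  {e: False, q: False, x: False}
  {x: True, e: False, q: False}
  {q: True, e: False, x: False}
  {x: True, q: True, e: False}
  {e: True, x: False, q: False}
  {x: True, e: True, q: False}
  {q: True, e: True, x: False}


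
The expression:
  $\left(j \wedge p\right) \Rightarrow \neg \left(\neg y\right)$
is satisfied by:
  {y: True, p: False, j: False}
  {p: False, j: False, y: False}
  {j: True, y: True, p: False}
  {j: True, p: False, y: False}
  {y: True, p: True, j: False}
  {p: True, y: False, j: False}
  {j: True, p: True, y: True}


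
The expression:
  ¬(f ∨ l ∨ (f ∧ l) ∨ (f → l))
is never true.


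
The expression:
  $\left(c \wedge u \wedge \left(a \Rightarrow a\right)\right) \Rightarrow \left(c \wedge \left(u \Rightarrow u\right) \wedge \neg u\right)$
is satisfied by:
  {u: False, c: False}
  {c: True, u: False}
  {u: True, c: False}


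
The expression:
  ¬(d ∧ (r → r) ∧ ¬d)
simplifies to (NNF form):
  True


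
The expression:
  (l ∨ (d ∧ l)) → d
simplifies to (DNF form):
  d ∨ ¬l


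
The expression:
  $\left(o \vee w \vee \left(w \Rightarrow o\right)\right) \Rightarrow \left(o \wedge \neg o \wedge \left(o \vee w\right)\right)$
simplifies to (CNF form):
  $\text{False}$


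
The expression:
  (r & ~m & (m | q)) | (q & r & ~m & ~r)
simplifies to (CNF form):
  q & r & ~m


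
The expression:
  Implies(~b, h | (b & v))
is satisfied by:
  {b: True, h: True}
  {b: True, h: False}
  {h: True, b: False}


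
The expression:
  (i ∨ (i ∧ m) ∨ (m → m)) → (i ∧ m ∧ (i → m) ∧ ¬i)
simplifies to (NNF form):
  False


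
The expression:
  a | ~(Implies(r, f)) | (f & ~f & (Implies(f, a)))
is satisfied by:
  {a: True, r: True, f: False}
  {a: True, r: False, f: False}
  {f: True, a: True, r: True}
  {f: True, a: True, r: False}
  {r: True, f: False, a: False}


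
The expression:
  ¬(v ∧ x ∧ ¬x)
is always true.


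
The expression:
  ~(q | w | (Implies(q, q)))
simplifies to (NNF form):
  False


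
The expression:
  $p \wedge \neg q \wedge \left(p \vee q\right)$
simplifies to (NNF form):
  $p \wedge \neg q$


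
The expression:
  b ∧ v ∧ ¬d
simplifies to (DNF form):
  b ∧ v ∧ ¬d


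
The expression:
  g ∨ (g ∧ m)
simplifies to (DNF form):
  g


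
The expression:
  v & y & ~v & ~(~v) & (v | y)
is never true.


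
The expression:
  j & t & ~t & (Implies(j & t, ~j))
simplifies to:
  False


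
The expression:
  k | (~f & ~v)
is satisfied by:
  {k: True, v: False, f: False}
  {f: True, k: True, v: False}
  {k: True, v: True, f: False}
  {f: True, k: True, v: True}
  {f: False, v: False, k: False}
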